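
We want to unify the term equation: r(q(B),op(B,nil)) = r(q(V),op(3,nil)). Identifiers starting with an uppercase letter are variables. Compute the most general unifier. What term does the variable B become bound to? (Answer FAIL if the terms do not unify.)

3

Decompose r/2: q(B) = q(V),  op(B,nil) = op(3,nil).
Decompose q/1: B = V.
Bind B := V; substituting into the remaining equation gives: op(V,nil) = op(3,nil).
Decompose op/2: V = 3,  nil = nil.
Bind V := 3; no other remaining equation mentions V. Substituting into the earlier binding gives B := 3.
Delete trivial equation nil = nil.
MGU = { B -> 3, V -> 3 }, so B -> 3.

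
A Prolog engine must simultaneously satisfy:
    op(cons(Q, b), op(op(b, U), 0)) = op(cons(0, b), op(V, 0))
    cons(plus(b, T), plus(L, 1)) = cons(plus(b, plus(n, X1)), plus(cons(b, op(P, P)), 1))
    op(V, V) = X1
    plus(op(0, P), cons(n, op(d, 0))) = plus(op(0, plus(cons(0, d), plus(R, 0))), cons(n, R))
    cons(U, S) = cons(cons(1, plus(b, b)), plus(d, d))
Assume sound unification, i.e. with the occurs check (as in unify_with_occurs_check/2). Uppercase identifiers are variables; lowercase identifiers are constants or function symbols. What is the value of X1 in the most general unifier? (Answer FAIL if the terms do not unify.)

Decompose op/2: cons(Q, b) = cons(0, b),  op(op(b, U), 0) = op(V, 0).
Decompose cons/2: Q = 0,  b = b.
Bind Q := 0; no other remaining equation mentions Q.
Delete trivial equation b = b.
Decompose op/2: op(b, U) = V,  0 = 0.
Bind V := op(b, U); substituting into the one remaining equation that mentions V gives: op(op(b, U), op(b, U)) = X1.
Delete trivial equation 0 = 0.
Decompose cons/2: plus(b, T) = plus(b, plus(n, X1)),  plus(L, 1) = plus(cons(b, op(P, P)), 1).
Decompose plus/2: b = b,  T = plus(n, X1).
Delete trivial equation b = b.
Bind T := plus(n, X1); no other remaining equation mentions T.
Decompose plus/2: L = cons(b, op(P, P)),  1 = 1.
Bind L := cons(b, op(P, P)); no other remaining equation mentions L.
Delete trivial equation 1 = 1.
Bind X1 := op(op(b, U), op(b, U)); no other remaining equation mentions X1. Substituting into the earlier binding gives T := plus(n, op(op(b, U), op(b, U))).
Decompose plus/2: op(0, P) = op(0, plus(cons(0, d), plus(R, 0))),  cons(n, op(d, 0)) = cons(n, R).
Decompose op/2: 0 = 0,  P = plus(cons(0, d), plus(R, 0)).
Delete trivial equation 0 = 0.
Bind P := plus(cons(0, d), plus(R, 0)); no other remaining equation mentions P. Substituting into the earlier binding gives L := cons(b, op(plus(cons(0, d), plus(R, 0)), plus(cons(0, d), plus(R, 0)))).
Decompose cons/2: n = n,  op(d, 0) = R.
Delete trivial equation n = n.
Bind R := op(d, 0); no other remaining equation mentions R. Substituting into the earlier bindings gives L := cons(b, op(plus(cons(0, d), plus(op(d, 0), 0)), plus(cons(0, d), plus(op(d, 0), 0)))), P := plus(cons(0, d), plus(op(d, 0), 0)).
Decompose cons/2: U = cons(1, plus(b, b)),  S = plus(d, d).
Bind U := cons(1, plus(b, b)); no other remaining equation mentions U. Substituting into the earlier bindings gives V := op(b, cons(1, plus(b, b))), T := plus(n, op(op(b, cons(1, plus(b, b))), op(b, cons(1, plus(b, b))))), X1 := op(op(b, cons(1, plus(b, b))), op(b, cons(1, plus(b, b)))).
Bind S := plus(d, d).
MGU = { Q = 0, V = op(b, cons(1, plus(b, b))), T = plus(n, op(op(b, cons(1, plus(b, b))), op(b, cons(1, plus(b, b))))), L = cons(b, op(plus(cons(0, d), plus(op(d, 0), 0)), plus(cons(0, d), plus(op(d, 0), 0)))), X1 = op(op(b, cons(1, plus(b, b))), op(b, cons(1, plus(b, b)))), P = plus(cons(0, d), plus(op(d, 0), 0)), R = op(d, 0), U = cons(1, plus(b, b)), S = plus(d, d) }, so X1 = op(op(b, cons(1, plus(b, b))), op(b, cons(1, plus(b, b)))).

op(op(b, cons(1, plus(b, b))), op(b, cons(1, plus(b, b))))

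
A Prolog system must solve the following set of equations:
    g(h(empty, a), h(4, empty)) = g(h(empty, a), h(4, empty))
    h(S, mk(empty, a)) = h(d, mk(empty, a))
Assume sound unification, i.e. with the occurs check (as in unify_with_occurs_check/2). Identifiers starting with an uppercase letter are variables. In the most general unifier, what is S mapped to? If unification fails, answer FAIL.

d

Delete trivial equation g(h(empty, a), h(4, empty)) = g(h(empty, a), h(4, empty)).
Decompose h/2: S = d,  mk(empty, a) = mk(empty, a).
Bind S := d; no other remaining equation mentions S.
Delete trivial equation mk(empty, a) = mk(empty, a).
MGU = { S ↦ d }, so S ↦ d.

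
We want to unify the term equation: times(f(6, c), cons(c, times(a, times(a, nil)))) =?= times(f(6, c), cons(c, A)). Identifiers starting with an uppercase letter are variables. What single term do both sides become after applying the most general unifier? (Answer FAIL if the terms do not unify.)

times(f(6, c), cons(c, times(a, times(a, nil))))

Decompose times/2: f(6, c) =?= f(6, c),  cons(c, times(a, times(a, nil))) =?= cons(c, A).
Delete trivial equation f(6, c) =?= f(6, c).
Decompose cons/2: c =?= c,  times(a, times(a, nil)) =?= A.
Delete trivial equation c =?= c.
Bind A := times(a, times(a, nil)).
Applying the MGU to either side gives times(f(6, c), cons(c, times(a, times(a, nil)))).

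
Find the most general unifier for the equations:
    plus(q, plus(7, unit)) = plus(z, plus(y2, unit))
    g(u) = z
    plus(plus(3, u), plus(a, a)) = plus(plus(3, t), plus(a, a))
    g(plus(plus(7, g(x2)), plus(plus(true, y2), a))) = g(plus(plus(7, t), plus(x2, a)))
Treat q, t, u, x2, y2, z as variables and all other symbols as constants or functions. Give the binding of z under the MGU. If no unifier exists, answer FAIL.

Decompose plus/2: q = z,  plus(7, unit) = plus(y2, unit).
Bind q := z; no other remaining equation mentions q.
Decompose plus/2: 7 = y2,  unit = unit.
Bind y2 := 7; substituting into the one remaining equation that mentions y2 gives: g(plus(plus(7, g(x2)), plus(plus(true, 7), a))) = g(plus(plus(7, t), plus(x2, a))).
Delete trivial equation unit = unit.
Bind z := g(u); no other remaining equation mentions z. Substituting into the earlier binding gives q := g(u).
Decompose plus/2: plus(3, u) = plus(3, t),  plus(a, a) = plus(a, a).
Decompose plus/2: 3 = 3,  u = t.
Delete trivial equation 3 = 3.
Bind u := t; no other remaining equation mentions u. Substituting into the earlier bindings gives q := g(t), z := g(t).
Delete trivial equation plus(a, a) = plus(a, a).
Decompose g/1: plus(plus(7, g(x2)), plus(plus(true, 7), a)) = plus(plus(7, t), plus(x2, a)).
Decompose plus/2: plus(7, g(x2)) = plus(7, t),  plus(plus(true, 7), a) = plus(x2, a).
Decompose plus/2: 7 = 7,  g(x2) = t.
Delete trivial equation 7 = 7.
Bind t := g(x2); no other remaining equation mentions t. Substituting into the earlier bindings gives q := g(g(x2)), z := g(g(x2)), u := g(x2).
Decompose plus/2: plus(true, 7) = x2,  a = a.
Bind x2 := plus(true, 7); no other remaining equation mentions x2. Substituting into the earlier bindings gives q := g(g(plus(true, 7))), z := g(g(plus(true, 7))), u := g(plus(true, 7)), t := g(plus(true, 7)).
Delete trivial equation a = a.
MGU = { q := g(g(plus(true, 7))), y2 := 7, z := g(g(plus(true, 7))), u := g(plus(true, 7)), t := g(plus(true, 7)), x2 := plus(true, 7) }, so z := g(g(plus(true, 7))).

g(g(plus(true, 7)))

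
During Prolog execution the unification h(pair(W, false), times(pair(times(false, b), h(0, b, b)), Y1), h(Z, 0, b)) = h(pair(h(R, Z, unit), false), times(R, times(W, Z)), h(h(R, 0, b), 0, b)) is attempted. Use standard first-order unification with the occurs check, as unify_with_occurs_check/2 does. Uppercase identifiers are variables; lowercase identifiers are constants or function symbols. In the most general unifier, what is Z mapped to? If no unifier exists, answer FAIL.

h(pair(times(false, b), h(0, b, b)), 0, b)

Decompose h/3: pair(W, false) = pair(h(R, Z, unit), false),  times(pair(times(false, b), h(0, b, b)), Y1) = times(R, times(W, Z)),  h(Z, 0, b) = h(h(R, 0, b), 0, b).
Decompose pair/2: W = h(R, Z, unit),  false = false.
Bind W := h(R, Z, unit); substituting into the one remaining equation that mentions W gives: times(pair(times(false, b), h(0, b, b)), Y1) = times(R, times(h(R, Z, unit), Z)).
Delete trivial equation false = false.
Decompose times/2: pair(times(false, b), h(0, b, b)) = R,  Y1 = times(h(R, Z, unit), Z).
Bind R := pair(times(false, b), h(0, b, b)); substituting into the remaining equations gives: Y1 = times(h(pair(times(false, b), h(0, b, b)), Z, unit), Z),  h(Z, 0, b) = h(h(pair(times(false, b), h(0, b, b)), 0, b), 0, b). Substituting into the earlier binding gives W := h(pair(times(false, b), h(0, b, b)), Z, unit).
Bind Y1 := times(h(pair(times(false, b), h(0, b, b)), Z, unit), Z); no other remaining equation mentions Y1.
Decompose h/3: Z = h(pair(times(false, b), h(0, b, b)), 0, b),  0 = 0,  b = b.
Bind Z := h(pair(times(false, b), h(0, b, b)), 0, b); no other remaining equation mentions Z. Substituting into the earlier bindings gives W := h(pair(times(false, b), h(0, b, b)), h(pair(times(false, b), h(0, b, b)), 0, b), unit), Y1 := times(h(pair(times(false, b), h(0, b, b)), h(pair(times(false, b), h(0, b, b)), 0, b), unit), h(pair(times(false, b), h(0, b, b)), 0, b)).
Delete trivial equation 0 = 0.
Delete trivial equation b = b.
MGU = { W -> h(pair(times(false, b), h(0, b, b)), h(pair(times(false, b), h(0, b, b)), 0, b), unit), R -> pair(times(false, b), h(0, b, b)), Y1 -> times(h(pair(times(false, b), h(0, b, b)), h(pair(times(false, b), h(0, b, b)), 0, b), unit), h(pair(times(false, b), h(0, b, b)), 0, b)), Z -> h(pair(times(false, b), h(0, b, b)), 0, b) }, so Z -> h(pair(times(false, b), h(0, b, b)), 0, b).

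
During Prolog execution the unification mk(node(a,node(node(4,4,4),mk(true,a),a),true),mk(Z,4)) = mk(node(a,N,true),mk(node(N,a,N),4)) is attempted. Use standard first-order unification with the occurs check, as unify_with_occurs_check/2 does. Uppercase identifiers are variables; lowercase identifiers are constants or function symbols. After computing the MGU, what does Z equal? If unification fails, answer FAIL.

Decompose mk/2: node(a,node(node(4,4,4),mk(true,a),a),true) = node(a,N,true),  mk(Z,4) = mk(node(N,a,N),4).
Decompose node/3: a = a,  node(node(4,4,4),mk(true,a),a) = N,  true = true.
Delete trivial equation a = a.
Bind N := node(node(4,4,4),mk(true,a),a); substituting into the one remaining equation that mentions N gives: mk(Z,4) = mk(node(node(node(4,4,4),mk(true,a),a),a,node(node(4,4,4),mk(true,a),a)),4).
Delete trivial equation true = true.
Decompose mk/2: Z = node(node(node(4,4,4),mk(true,a),a),a,node(node(4,4,4),mk(true,a),a)),  4 = 4.
Bind Z := node(node(node(4,4,4),mk(true,a),a),a,node(node(4,4,4),mk(true,a),a)); no other remaining equation mentions Z.
Delete trivial equation 4 = 4.
MGU = { N -> node(node(4,4,4),mk(true,a),a), Z -> node(node(node(4,4,4),mk(true,a),a),a,node(node(4,4,4),mk(true,a),a)) }, so Z -> node(node(node(4,4,4),mk(true,a),a),a,node(node(4,4,4),mk(true,a),a)).

node(node(node(4,4,4),mk(true,a),a),a,node(node(4,4,4),mk(true,a),a))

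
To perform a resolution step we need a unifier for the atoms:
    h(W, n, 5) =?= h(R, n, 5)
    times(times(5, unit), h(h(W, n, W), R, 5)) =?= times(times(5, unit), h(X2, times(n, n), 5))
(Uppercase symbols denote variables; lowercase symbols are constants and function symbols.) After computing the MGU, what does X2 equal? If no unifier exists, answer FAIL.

h(times(n, n), n, times(n, n))

Decompose h/3: W =?= R,  n =?= n,  5 =?= 5.
Bind W := R; substituting into the one remaining equation that mentions W gives: times(times(5, unit), h(h(R, n, R), R, 5)) =?= times(times(5, unit), h(X2, times(n, n), 5)).
Delete trivial equation n =?= n.
Delete trivial equation 5 =?= 5.
Decompose times/2: times(5, unit) =?= times(5, unit),  h(h(R, n, R), R, 5) =?= h(X2, times(n, n), 5).
Delete trivial equation times(5, unit) =?= times(5, unit).
Decompose h/3: h(R, n, R) =?= X2,  R =?= times(n, n),  5 =?= 5.
Bind X2 := h(R, n, R); no other remaining equation mentions X2.
Bind R := times(n, n); no other remaining equation mentions R. Substituting into the earlier bindings gives W := times(n, n), X2 := h(times(n, n), n, times(n, n)).
Delete trivial equation 5 =?= 5.
MGU = { W ↦ times(n, n), X2 ↦ h(times(n, n), n, times(n, n)), R ↦ times(n, n) }, so X2 ↦ h(times(n, n), n, times(n, n)).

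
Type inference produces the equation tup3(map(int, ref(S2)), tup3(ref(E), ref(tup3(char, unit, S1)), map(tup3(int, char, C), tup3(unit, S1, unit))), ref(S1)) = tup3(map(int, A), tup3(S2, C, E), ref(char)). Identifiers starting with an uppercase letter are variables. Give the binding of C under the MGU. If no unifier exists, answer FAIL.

Decompose tup3/3: map(int, ref(S2)) = map(int, A),  tup3(ref(E), ref(tup3(char, unit, S1)), map(tup3(int, char, C), tup3(unit, S1, unit))) = tup3(S2, C, E),  ref(S1) = ref(char).
Decompose map/2: int = int,  ref(S2) = A.
Delete trivial equation int = int.
Bind A := ref(S2); no other remaining equation mentions A.
Decompose tup3/3: ref(E) = S2,  ref(tup3(char, unit, S1)) = C,  map(tup3(int, char, C), tup3(unit, S1, unit)) = E.
Bind S2 := ref(E); no other remaining equation mentions S2. Substituting into the earlier binding gives A := ref(ref(E)).
Bind C := ref(tup3(char, unit, S1)); substituting into the one remaining equation that mentions C gives: map(tup3(int, char, ref(tup3(char, unit, S1))), tup3(unit, S1, unit)) = E.
Bind E := map(tup3(int, char, ref(tup3(char, unit, S1))), tup3(unit, S1, unit)); no other remaining equation mentions E. Substituting into the earlier bindings gives A := ref(ref(map(tup3(int, char, ref(tup3(char, unit, S1))), tup3(unit, S1, unit)))), S2 := ref(map(tup3(int, char, ref(tup3(char, unit, S1))), tup3(unit, S1, unit))).
Decompose ref/1: S1 = char.
Bind S1 := char. Substituting into the earlier bindings gives A := ref(ref(map(tup3(int, char, ref(tup3(char, unit, char))), tup3(unit, char, unit)))), S2 := ref(map(tup3(int, char, ref(tup3(char, unit, char))), tup3(unit, char, unit))), C := ref(tup3(char, unit, char)), E := map(tup3(int, char, ref(tup3(char, unit, char))), tup3(unit, char, unit)).
MGU = { A -> ref(ref(map(tup3(int, char, ref(tup3(char, unit, char))), tup3(unit, char, unit)))), S2 -> ref(map(tup3(int, char, ref(tup3(char, unit, char))), tup3(unit, char, unit))), C -> ref(tup3(char, unit, char)), E -> map(tup3(int, char, ref(tup3(char, unit, char))), tup3(unit, char, unit)), S1 -> char }, so C -> ref(tup3(char, unit, char)).

ref(tup3(char, unit, char))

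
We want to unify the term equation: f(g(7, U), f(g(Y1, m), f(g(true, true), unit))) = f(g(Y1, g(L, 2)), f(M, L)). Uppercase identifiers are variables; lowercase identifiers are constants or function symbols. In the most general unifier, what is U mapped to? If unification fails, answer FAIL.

Decompose f/2: g(7, U) = g(Y1, g(L, 2)),  f(g(Y1, m), f(g(true, true), unit)) = f(M, L).
Decompose g/2: 7 = Y1,  U = g(L, 2).
Bind Y1 := 7; substituting into the one remaining equation that mentions Y1 gives: f(g(7, m), f(g(true, true), unit)) = f(M, L).
Bind U := g(L, 2); no other remaining equation mentions U.
Decompose f/2: g(7, m) = M,  f(g(true, true), unit) = L.
Bind M := g(7, m); no other remaining equation mentions M.
Bind L := f(g(true, true), unit). Substituting into the earlier binding gives U := g(f(g(true, true), unit), 2).
MGU = { Y1 -> 7, U -> g(f(g(true, true), unit), 2), M -> g(7, m), L -> f(g(true, true), unit) }, so U -> g(f(g(true, true), unit), 2).

g(f(g(true, true), unit), 2)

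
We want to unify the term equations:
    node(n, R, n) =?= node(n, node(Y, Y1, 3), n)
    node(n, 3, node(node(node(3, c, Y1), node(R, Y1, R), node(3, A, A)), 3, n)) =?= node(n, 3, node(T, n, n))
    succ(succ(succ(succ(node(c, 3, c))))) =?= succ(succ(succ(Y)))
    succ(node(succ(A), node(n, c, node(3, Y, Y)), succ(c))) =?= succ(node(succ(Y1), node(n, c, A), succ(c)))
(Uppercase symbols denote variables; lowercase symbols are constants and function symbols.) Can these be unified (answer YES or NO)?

Decompose node/3: n =?= n,  R =?= node(Y, Y1, 3),  n =?= n.
Delete trivial equation n =?= n.
Bind R := node(Y, Y1, 3); substituting into the one remaining equation that mentions R gives: node(n, 3, node(node(node(3, c, Y1), node(node(Y, Y1, 3), Y1, node(Y, Y1, 3)), node(3, A, A)), 3, n)) =?= node(n, 3, node(T, n, n)).
Delete trivial equation n =?= n.
Decompose node/3: n =?= n,  3 =?= 3,  node(node(node(3, c, Y1), node(node(Y, Y1, 3), Y1, node(Y, Y1, 3)), node(3, A, A)), 3, n) =?= node(T, n, n).
Delete trivial equation n =?= n.
Delete trivial equation 3 =?= 3.
Decompose node/3: node(node(3, c, Y1), node(node(Y, Y1, 3), Y1, node(Y, Y1, 3)), node(3, A, A)) =?= T,  3 =?= n,  n =?= n.
Bind T := node(node(3, c, Y1), node(node(Y, Y1, 3), Y1, node(Y, Y1, 3)), node(3, A, A)); no other remaining equation mentions T.
Clash: constants 3 and n differ; no unifier exists.

NO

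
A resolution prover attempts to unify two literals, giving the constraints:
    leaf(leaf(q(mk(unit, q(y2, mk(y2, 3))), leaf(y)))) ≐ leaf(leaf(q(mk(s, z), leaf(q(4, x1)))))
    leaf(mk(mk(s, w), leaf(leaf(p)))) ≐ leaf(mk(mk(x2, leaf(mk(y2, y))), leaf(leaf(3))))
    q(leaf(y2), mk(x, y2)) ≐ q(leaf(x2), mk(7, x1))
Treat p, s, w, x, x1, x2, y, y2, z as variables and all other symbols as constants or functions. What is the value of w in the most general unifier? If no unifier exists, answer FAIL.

Decompose leaf/1: leaf(q(mk(unit, q(y2, mk(y2, 3))), leaf(y))) ≐ leaf(q(mk(s, z), leaf(q(4, x1)))).
Decompose leaf/1: q(mk(unit, q(y2, mk(y2, 3))), leaf(y)) ≐ q(mk(s, z), leaf(q(4, x1))).
Decompose q/2: mk(unit, q(y2, mk(y2, 3))) ≐ mk(s, z),  leaf(y) ≐ leaf(q(4, x1)).
Decompose mk/2: unit ≐ s,  q(y2, mk(y2, 3)) ≐ z.
Bind s := unit; substituting into the one remaining equation that mentions s gives: leaf(mk(mk(unit, w), leaf(leaf(p)))) ≐ leaf(mk(mk(x2, leaf(mk(y2, y))), leaf(leaf(3)))).
Bind z := q(y2, mk(y2, 3)); no other remaining equation mentions z.
Decompose leaf/1: y ≐ q(4, x1).
Bind y := q(4, x1); substituting into the one remaining equation that mentions y gives: leaf(mk(mk(unit, w), leaf(leaf(p)))) ≐ leaf(mk(mk(x2, leaf(mk(y2, q(4, x1)))), leaf(leaf(3)))).
Decompose leaf/1: mk(mk(unit, w), leaf(leaf(p))) ≐ mk(mk(x2, leaf(mk(y2, q(4, x1)))), leaf(leaf(3))).
Decompose mk/2: mk(unit, w) ≐ mk(x2, leaf(mk(y2, q(4, x1)))),  leaf(leaf(p)) ≐ leaf(leaf(3)).
Decompose mk/2: unit ≐ x2,  w ≐ leaf(mk(y2, q(4, x1))).
Bind x2 := unit; substituting into the one remaining equation that mentions x2 gives: q(leaf(y2), mk(x, y2)) ≐ q(leaf(unit), mk(7, x1)).
Bind w := leaf(mk(y2, q(4, x1))); no other remaining equation mentions w.
Decompose leaf/1: leaf(p) ≐ leaf(3).
Decompose leaf/1: p ≐ 3.
Bind p := 3; no other remaining equation mentions p.
Decompose q/2: leaf(y2) ≐ leaf(unit),  mk(x, y2) ≐ mk(7, x1).
Decompose leaf/1: y2 ≐ unit.
Bind y2 := unit; substituting into the remaining equation gives: mk(x, unit) ≐ mk(7, x1). Substituting into the earlier bindings gives z := q(unit, mk(unit, 3)), w := leaf(mk(unit, q(4, x1))).
Decompose mk/2: x ≐ 7,  unit ≐ x1.
Bind x := 7; no other remaining equation mentions x.
Bind x1 := unit. Substituting into the earlier bindings gives y := q(4, unit), w := leaf(mk(unit, q(4, unit))).
MGU = { s := unit, z := q(unit, mk(unit, 3)), y := q(4, unit), x2 := unit, w := leaf(mk(unit, q(4, unit))), p := 3, y2 := unit, x := 7, x1 := unit }, so w := leaf(mk(unit, q(4, unit))).

leaf(mk(unit, q(4, unit)))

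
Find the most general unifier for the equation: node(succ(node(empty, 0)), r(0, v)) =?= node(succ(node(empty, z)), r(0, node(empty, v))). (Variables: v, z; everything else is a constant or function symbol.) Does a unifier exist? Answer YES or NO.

NO

Decompose node/2: succ(node(empty, 0)) =?= succ(node(empty, z)),  r(0, v) =?= r(0, node(empty, v)).
Decompose succ/1: node(empty, 0) =?= node(empty, z).
Decompose node/2: empty =?= empty,  0 =?= z.
Delete trivial equation empty =?= empty.
Bind z := 0; no other remaining equation mentions z.
Decompose r/2: 0 =?= 0,  v =?= node(empty, v).
Delete trivial equation 0 =?= 0.
Occurs check fails: v occurs in node(empty, v); the equation v =?= node(empty, v) has no finite solution.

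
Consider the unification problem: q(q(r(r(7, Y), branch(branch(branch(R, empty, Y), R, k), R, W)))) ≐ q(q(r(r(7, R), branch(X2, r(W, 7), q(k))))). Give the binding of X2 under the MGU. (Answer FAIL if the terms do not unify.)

branch(branch(r(q(k), 7), empty, r(q(k), 7)), r(q(k), 7), k)

Decompose q/1: q(r(r(7, Y), branch(branch(branch(R, empty, Y), R, k), R, W))) ≐ q(r(r(7, R), branch(X2, r(W, 7), q(k)))).
Decompose q/1: r(r(7, Y), branch(branch(branch(R, empty, Y), R, k), R, W)) ≐ r(r(7, R), branch(X2, r(W, 7), q(k))).
Decompose r/2: r(7, Y) ≐ r(7, R),  branch(branch(branch(R, empty, Y), R, k), R, W) ≐ branch(X2, r(W, 7), q(k)).
Decompose r/2: 7 ≐ 7,  Y ≐ R.
Delete trivial equation 7 ≐ 7.
Bind Y := R; substituting into the remaining equation gives: branch(branch(branch(R, empty, R), R, k), R, W) ≐ branch(X2, r(W, 7), q(k)).
Decompose branch/3: branch(branch(R, empty, R), R, k) ≐ X2,  R ≐ r(W, 7),  W ≐ q(k).
Bind X2 := branch(branch(R, empty, R), R, k); no other remaining equation mentions X2.
Bind R := r(W, 7); no other remaining equation mentions R. Substituting into the earlier bindings gives Y := r(W, 7), X2 := branch(branch(r(W, 7), empty, r(W, 7)), r(W, 7), k).
Bind W := q(k). Substituting into the earlier bindings gives Y := r(q(k), 7), X2 := branch(branch(r(q(k), 7), empty, r(q(k), 7)), r(q(k), 7), k), R := r(q(k), 7).
MGU = { Y ↦ r(q(k), 7), X2 ↦ branch(branch(r(q(k), 7), empty, r(q(k), 7)), r(q(k), 7), k), R ↦ r(q(k), 7), W ↦ q(k) }, so X2 ↦ branch(branch(r(q(k), 7), empty, r(q(k), 7)), r(q(k), 7), k).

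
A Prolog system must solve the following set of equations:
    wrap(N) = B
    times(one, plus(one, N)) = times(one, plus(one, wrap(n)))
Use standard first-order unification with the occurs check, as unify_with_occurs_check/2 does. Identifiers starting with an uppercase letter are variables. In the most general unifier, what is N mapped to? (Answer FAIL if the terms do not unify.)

Bind B := wrap(N); no other remaining equation mentions B.
Decompose times/2: one = one,  plus(one, N) = plus(one, wrap(n)).
Delete trivial equation one = one.
Decompose plus/2: one = one,  N = wrap(n).
Delete trivial equation one = one.
Bind N := wrap(n). Substituting into the earlier binding gives B := wrap(wrap(n)).
MGU = { B = wrap(wrap(n)), N = wrap(n) }, so N = wrap(n).

wrap(n)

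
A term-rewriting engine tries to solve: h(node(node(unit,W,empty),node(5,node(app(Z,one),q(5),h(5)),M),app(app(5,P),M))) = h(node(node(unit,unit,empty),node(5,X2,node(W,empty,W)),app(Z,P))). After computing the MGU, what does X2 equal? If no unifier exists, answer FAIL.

node(app(app(5,node(unit,empty,unit)),one),q(5),h(5))

Decompose h/1: node(node(unit,W,empty),node(5,node(app(Z,one),q(5),h(5)),M),app(app(5,P),M)) = node(node(unit,unit,empty),node(5,X2,node(W,empty,W)),app(Z,P)).
Decompose node/3: node(unit,W,empty) = node(unit,unit,empty),  node(5,node(app(Z,one),q(5),h(5)),M) = node(5,X2,node(W,empty,W)),  app(app(5,P),M) = app(Z,P).
Decompose node/3: unit = unit,  W = unit,  empty = empty.
Delete trivial equation unit = unit.
Bind W := unit; substituting into the one remaining equation that mentions W gives: node(5,node(app(Z,one),q(5),h(5)),M) = node(5,X2,node(unit,empty,unit)).
Delete trivial equation empty = empty.
Decompose node/3: 5 = 5,  node(app(Z,one),q(5),h(5)) = X2,  M = node(unit,empty,unit).
Delete trivial equation 5 = 5.
Bind X2 := node(app(Z,one),q(5),h(5)); no other remaining equation mentions X2.
Bind M := node(unit,empty,unit); substituting into the remaining equation gives: app(app(5,P),node(unit,empty,unit)) = app(Z,P).
Decompose app/2: app(5,P) = Z,  node(unit,empty,unit) = P.
Bind Z := app(5,P); no other remaining equation mentions Z. Substituting into the earlier binding gives X2 := node(app(app(5,P),one),q(5),h(5)).
Bind P := node(unit,empty,unit). Substituting into the earlier bindings gives X2 := node(app(app(5,node(unit,empty,unit)),one),q(5),h(5)), Z := app(5,node(unit,empty,unit)).
MGU = { W := unit, X2 := node(app(app(5,node(unit,empty,unit)),one),q(5),h(5)), M := node(unit,empty,unit), Z := app(5,node(unit,empty,unit)), P := node(unit,empty,unit) }, so X2 := node(app(app(5,node(unit,empty,unit)),one),q(5),h(5)).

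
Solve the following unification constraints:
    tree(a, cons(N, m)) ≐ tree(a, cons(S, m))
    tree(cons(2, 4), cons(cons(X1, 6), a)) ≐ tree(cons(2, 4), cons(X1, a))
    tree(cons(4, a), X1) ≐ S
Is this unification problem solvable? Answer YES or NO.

Decompose tree/2: a ≐ a,  cons(N, m) ≐ cons(S, m).
Delete trivial equation a ≐ a.
Decompose cons/2: N ≐ S,  m ≐ m.
Bind N := S; no other remaining equation mentions N.
Delete trivial equation m ≐ m.
Decompose tree/2: cons(2, 4) ≐ cons(2, 4),  cons(cons(X1, 6), a) ≐ cons(X1, a).
Delete trivial equation cons(2, 4) ≐ cons(2, 4).
Decompose cons/2: cons(X1, 6) ≐ X1,  a ≐ a.
Occurs check fails: X1 occurs in cons(X1, 6); the equation X1 ≐ cons(X1, 6) has no finite solution.

NO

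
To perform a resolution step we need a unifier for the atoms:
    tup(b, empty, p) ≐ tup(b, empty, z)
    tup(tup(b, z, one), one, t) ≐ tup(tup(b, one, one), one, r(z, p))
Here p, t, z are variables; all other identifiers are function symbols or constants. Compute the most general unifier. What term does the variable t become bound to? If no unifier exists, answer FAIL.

Decompose tup/3: b ≐ b,  empty ≐ empty,  p ≐ z.
Delete trivial equation b ≐ b.
Delete trivial equation empty ≐ empty.
Bind p := z; substituting into the remaining equation gives: tup(tup(b, z, one), one, t) ≐ tup(tup(b, one, one), one, r(z, z)).
Decompose tup/3: tup(b, z, one) ≐ tup(b, one, one),  one ≐ one,  t ≐ r(z, z).
Decompose tup/3: b ≐ b,  z ≐ one,  one ≐ one.
Delete trivial equation b ≐ b.
Bind z := one; substituting into the one remaining equation that mentions z gives: t ≐ r(one, one). Substituting into the earlier binding gives p := one.
Delete trivial equation one ≐ one.
Delete trivial equation one ≐ one.
Bind t := r(one, one).
MGU = { p -> one, z -> one, t -> r(one, one) }, so t -> r(one, one).

r(one, one)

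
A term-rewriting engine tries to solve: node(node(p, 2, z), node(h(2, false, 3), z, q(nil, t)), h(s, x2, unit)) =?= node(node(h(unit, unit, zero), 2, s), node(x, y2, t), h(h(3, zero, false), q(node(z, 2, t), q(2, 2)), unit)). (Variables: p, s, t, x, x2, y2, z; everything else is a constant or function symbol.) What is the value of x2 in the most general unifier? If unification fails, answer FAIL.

Decompose node/3: node(p, 2, z) =?= node(h(unit, unit, zero), 2, s),  node(h(2, false, 3), z, q(nil, t)) =?= node(x, y2, t),  h(s, x2, unit) =?= h(h(3, zero, false), q(node(z, 2, t), q(2, 2)), unit).
Decompose node/3: p =?= h(unit, unit, zero),  2 =?= 2,  z =?= s.
Bind p := h(unit, unit, zero); no other remaining equation mentions p.
Delete trivial equation 2 =?= 2.
Bind z := s; substituting into the remaining equations gives: node(h(2, false, 3), s, q(nil, t)) =?= node(x, y2, t),  h(s, x2, unit) =?= h(h(3, zero, false), q(node(s, 2, t), q(2, 2)), unit).
Decompose node/3: h(2, false, 3) =?= x,  s =?= y2,  q(nil, t) =?= t.
Bind x := h(2, false, 3); no other remaining equation mentions x.
Bind s := y2; substituting into the one remaining equation that mentions s gives: h(y2, x2, unit) =?= h(h(3, zero, false), q(node(y2, 2, t), q(2, 2)), unit). Substituting into the earlier binding gives z := y2.
Occurs check fails: t occurs in q(nil, t); the equation t =?= q(nil, t) has no finite solution.

FAIL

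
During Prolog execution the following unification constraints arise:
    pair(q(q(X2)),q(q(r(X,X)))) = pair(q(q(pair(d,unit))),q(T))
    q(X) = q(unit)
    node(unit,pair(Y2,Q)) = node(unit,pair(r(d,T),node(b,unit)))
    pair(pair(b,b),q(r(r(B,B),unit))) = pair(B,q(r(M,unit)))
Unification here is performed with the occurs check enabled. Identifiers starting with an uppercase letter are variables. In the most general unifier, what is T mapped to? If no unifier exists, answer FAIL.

Decompose pair/2: q(q(X2)) = q(q(pair(d,unit))),  q(q(r(X,X))) = q(T).
Decompose q/1: q(X2) = q(pair(d,unit)).
Decompose q/1: X2 = pair(d,unit).
Bind X2 := pair(d,unit); no other remaining equation mentions X2.
Decompose q/1: q(r(X,X)) = T.
Bind T := q(r(X,X)); substituting into the one remaining equation that mentions T gives: node(unit,pair(Y2,Q)) = node(unit,pair(r(d,q(r(X,X))),node(b,unit))).
Decompose q/1: X = unit.
Bind X := unit; substituting into the one remaining equation that mentions X gives: node(unit,pair(Y2,Q)) = node(unit,pair(r(d,q(r(unit,unit))),node(b,unit))). Substituting into the earlier binding gives T := q(r(unit,unit)).
Decompose node/2: unit = unit,  pair(Y2,Q) = pair(r(d,q(r(unit,unit))),node(b,unit)).
Delete trivial equation unit = unit.
Decompose pair/2: Y2 = r(d,q(r(unit,unit))),  Q = node(b,unit).
Bind Y2 := r(d,q(r(unit,unit))); no other remaining equation mentions Y2.
Bind Q := node(b,unit); no other remaining equation mentions Q.
Decompose pair/2: pair(b,b) = B,  q(r(r(B,B),unit)) = q(r(M,unit)).
Bind B := pair(b,b); substituting into the remaining equation gives: q(r(r(pair(b,b),pair(b,b)),unit)) = q(r(M,unit)).
Decompose q/1: r(r(pair(b,b),pair(b,b)),unit) = r(M,unit).
Decompose r/2: r(pair(b,b),pair(b,b)) = M,  unit = unit.
Bind M := r(pair(b,b),pair(b,b)); no other remaining equation mentions M.
Delete trivial equation unit = unit.
MGU = { X2 ↦ pair(d,unit), T ↦ q(r(unit,unit)), X ↦ unit, Y2 ↦ r(d,q(r(unit,unit))), Q ↦ node(b,unit), B ↦ pair(b,b), M ↦ r(pair(b,b),pair(b,b)) }, so T ↦ q(r(unit,unit)).

q(r(unit,unit))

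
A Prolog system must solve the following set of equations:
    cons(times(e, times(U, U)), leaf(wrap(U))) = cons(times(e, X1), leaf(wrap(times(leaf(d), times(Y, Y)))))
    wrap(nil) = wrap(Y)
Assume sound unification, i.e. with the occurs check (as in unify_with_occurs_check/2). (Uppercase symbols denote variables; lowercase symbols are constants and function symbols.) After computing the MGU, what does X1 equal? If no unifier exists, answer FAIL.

Decompose cons/2: times(e, times(U, U)) = times(e, X1),  leaf(wrap(U)) = leaf(wrap(times(leaf(d), times(Y, Y)))).
Decompose times/2: e = e,  times(U, U) = X1.
Delete trivial equation e = e.
Bind X1 := times(U, U); no other remaining equation mentions X1.
Decompose leaf/1: wrap(U) = wrap(times(leaf(d), times(Y, Y))).
Decompose wrap/1: U = times(leaf(d), times(Y, Y)).
Bind U := times(leaf(d), times(Y, Y)); no other remaining equation mentions U. Substituting into the earlier binding gives X1 := times(times(leaf(d), times(Y, Y)), times(leaf(d), times(Y, Y))).
Decompose wrap/1: nil = Y.
Bind Y := nil. Substituting into the earlier bindings gives X1 := times(times(leaf(d), times(nil, nil)), times(leaf(d), times(nil, nil))), U := times(leaf(d), times(nil, nil)).
MGU = { X1 -> times(times(leaf(d), times(nil, nil)), times(leaf(d), times(nil, nil))), U -> times(leaf(d), times(nil, nil)), Y -> nil }, so X1 -> times(times(leaf(d), times(nil, nil)), times(leaf(d), times(nil, nil))).

times(times(leaf(d), times(nil, nil)), times(leaf(d), times(nil, nil)))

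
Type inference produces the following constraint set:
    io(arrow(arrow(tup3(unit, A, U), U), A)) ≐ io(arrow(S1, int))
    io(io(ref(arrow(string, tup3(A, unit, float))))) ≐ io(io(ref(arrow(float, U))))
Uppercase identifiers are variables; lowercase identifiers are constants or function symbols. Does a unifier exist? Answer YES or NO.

Decompose io/1: arrow(arrow(tup3(unit, A, U), U), A) ≐ arrow(S1, int).
Decompose arrow/2: arrow(tup3(unit, A, U), U) ≐ S1,  A ≐ int.
Bind S1 := arrow(tup3(unit, A, U), U); no other remaining equation mentions S1.
Bind A := int; substituting into the remaining equation gives: io(io(ref(arrow(string, tup3(int, unit, float))))) ≐ io(io(ref(arrow(float, U)))). Substituting into the earlier binding gives S1 := arrow(tup3(unit, int, U), U).
Decompose io/1: io(ref(arrow(string, tup3(int, unit, float)))) ≐ io(ref(arrow(float, U))).
Decompose io/1: ref(arrow(string, tup3(int, unit, float))) ≐ ref(arrow(float, U)).
Decompose ref/1: arrow(string, tup3(int, unit, float)) ≐ arrow(float, U).
Decompose arrow/2: string ≐ float,  tup3(int, unit, float) ≐ U.
Clash: constants string and float differ; no unifier exists.

NO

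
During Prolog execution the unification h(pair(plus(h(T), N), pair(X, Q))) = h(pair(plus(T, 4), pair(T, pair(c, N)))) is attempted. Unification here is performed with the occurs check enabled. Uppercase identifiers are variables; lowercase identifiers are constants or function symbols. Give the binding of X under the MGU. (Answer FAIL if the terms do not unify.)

FAIL

Decompose h/1: pair(plus(h(T), N), pair(X, Q)) = pair(plus(T, 4), pair(T, pair(c, N))).
Decompose pair/2: plus(h(T), N) = plus(T, 4),  pair(X, Q) = pair(T, pair(c, N)).
Decompose plus/2: h(T) = T,  N = 4.
Occurs check fails: T occurs in h(T); the equation T = h(T) has no finite solution.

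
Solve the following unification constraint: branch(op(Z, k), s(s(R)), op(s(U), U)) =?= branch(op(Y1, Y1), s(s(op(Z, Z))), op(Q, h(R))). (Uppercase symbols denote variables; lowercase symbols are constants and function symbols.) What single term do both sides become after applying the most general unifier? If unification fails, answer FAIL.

branch(op(k, k), s(s(op(k, k))), op(s(h(op(k, k))), h(op(k, k))))

Decompose branch/3: op(Z, k) =?= op(Y1, Y1),  s(s(R)) =?= s(s(op(Z, Z))),  op(s(U), U) =?= op(Q, h(R)).
Decompose op/2: Z =?= Y1,  k =?= Y1.
Bind Z := Y1; substituting into the one remaining equation that mentions Z gives: s(s(R)) =?= s(s(op(Y1, Y1))).
Bind Y1 := k; substituting into the one remaining equation that mentions Y1 gives: s(s(R)) =?= s(s(op(k, k))). Substituting into the earlier binding gives Z := k.
Decompose s/1: s(R) =?= s(op(k, k)).
Decompose s/1: R =?= op(k, k).
Bind R := op(k, k); substituting into the remaining equation gives: op(s(U), U) =?= op(Q, h(op(k, k))).
Decompose op/2: s(U) =?= Q,  U =?= h(op(k, k)).
Bind Q := s(U); no other remaining equation mentions Q.
Bind U := h(op(k, k)). Substituting into the earlier binding gives Q := s(h(op(k, k))).
Applying the MGU to either side gives branch(op(k, k), s(s(op(k, k))), op(s(h(op(k, k))), h(op(k, k)))).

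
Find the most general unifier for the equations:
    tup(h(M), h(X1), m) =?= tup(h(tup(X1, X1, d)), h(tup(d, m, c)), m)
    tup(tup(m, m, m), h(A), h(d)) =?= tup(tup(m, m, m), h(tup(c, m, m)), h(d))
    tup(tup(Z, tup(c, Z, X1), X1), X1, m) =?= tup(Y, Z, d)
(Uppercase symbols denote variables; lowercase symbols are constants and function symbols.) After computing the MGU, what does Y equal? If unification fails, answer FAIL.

Decompose tup/3: h(M) =?= h(tup(X1, X1, d)),  h(X1) =?= h(tup(d, m, c)),  m =?= m.
Decompose h/1: M =?= tup(X1, X1, d).
Bind M := tup(X1, X1, d); no other remaining equation mentions M.
Decompose h/1: X1 =?= tup(d, m, c).
Bind X1 := tup(d, m, c); substituting into the one remaining equation that mentions X1 gives: tup(tup(Z, tup(c, Z, tup(d, m, c)), tup(d, m, c)), tup(d, m, c), m) =?= tup(Y, Z, d). Substituting into the earlier binding gives M := tup(tup(d, m, c), tup(d, m, c), d).
Delete trivial equation m =?= m.
Decompose tup/3: tup(m, m, m) =?= tup(m, m, m),  h(A) =?= h(tup(c, m, m)),  h(d) =?= h(d).
Delete trivial equation tup(m, m, m) =?= tup(m, m, m).
Decompose h/1: A =?= tup(c, m, m).
Bind A := tup(c, m, m); no other remaining equation mentions A.
Delete trivial equation h(d) =?= h(d).
Decompose tup/3: tup(Z, tup(c, Z, tup(d, m, c)), tup(d, m, c)) =?= Y,  tup(d, m, c) =?= Z,  m =?= d.
Bind Y := tup(Z, tup(c, Z, tup(d, m, c)), tup(d, m, c)); no other remaining equation mentions Y.
Bind Z := tup(d, m, c); no other remaining equation mentions Z. Substituting into the earlier binding gives Y := tup(tup(d, m, c), tup(c, tup(d, m, c), tup(d, m, c)), tup(d, m, c)).
Clash: constants m and d differ; no unifier exists.

FAIL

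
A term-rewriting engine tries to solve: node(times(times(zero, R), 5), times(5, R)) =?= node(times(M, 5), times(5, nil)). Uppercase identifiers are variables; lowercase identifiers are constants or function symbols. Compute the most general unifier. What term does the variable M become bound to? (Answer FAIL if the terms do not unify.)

times(zero, nil)

Decompose node/2: times(times(zero, R), 5) =?= times(M, 5),  times(5, R) =?= times(5, nil).
Decompose times/2: times(zero, R) =?= M,  5 =?= 5.
Bind M := times(zero, R); no other remaining equation mentions M.
Delete trivial equation 5 =?= 5.
Decompose times/2: 5 =?= 5,  R =?= nil.
Delete trivial equation 5 =?= 5.
Bind R := nil. Substituting into the earlier binding gives M := times(zero, nil).
MGU = { M -> times(zero, nil), R -> nil }, so M -> times(zero, nil).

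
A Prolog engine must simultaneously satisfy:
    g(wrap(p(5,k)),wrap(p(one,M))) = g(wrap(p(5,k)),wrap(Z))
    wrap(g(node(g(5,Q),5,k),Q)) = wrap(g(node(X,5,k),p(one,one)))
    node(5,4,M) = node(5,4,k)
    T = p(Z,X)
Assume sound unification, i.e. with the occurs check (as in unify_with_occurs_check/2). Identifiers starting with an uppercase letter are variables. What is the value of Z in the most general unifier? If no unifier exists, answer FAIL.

p(one,k)

Decompose g/2: wrap(p(5,k)) = wrap(p(5,k)),  wrap(p(one,M)) = wrap(Z).
Delete trivial equation wrap(p(5,k)) = wrap(p(5,k)).
Decompose wrap/1: p(one,M) = Z.
Bind Z := p(one,M); substituting into the one remaining equation that mentions Z gives: T = p(p(one,M),X).
Decompose wrap/1: g(node(g(5,Q),5,k),Q) = g(node(X,5,k),p(one,one)).
Decompose g/2: node(g(5,Q),5,k) = node(X,5,k),  Q = p(one,one).
Decompose node/3: g(5,Q) = X,  5 = 5,  k = k.
Bind X := g(5,Q); substituting into the one remaining equation that mentions X gives: T = p(p(one,M),g(5,Q)).
Delete trivial equation 5 = 5.
Delete trivial equation k = k.
Bind Q := p(one,one); substituting into the one remaining equation that mentions Q gives: T = p(p(one,M),g(5,p(one,one))). Substituting into the earlier binding gives X := g(5,p(one,one)).
Decompose node/3: 5 = 5,  4 = 4,  M = k.
Delete trivial equation 5 = 5.
Delete trivial equation 4 = 4.
Bind M := k; substituting into the remaining equation gives: T = p(p(one,k),g(5,p(one,one))). Substituting into the earlier binding gives Z := p(one,k).
Bind T := p(p(one,k),g(5,p(one,one))).
MGU = { Z -> p(one,k), X -> g(5,p(one,one)), Q -> p(one,one), M -> k, T -> p(p(one,k),g(5,p(one,one))) }, so Z -> p(one,k).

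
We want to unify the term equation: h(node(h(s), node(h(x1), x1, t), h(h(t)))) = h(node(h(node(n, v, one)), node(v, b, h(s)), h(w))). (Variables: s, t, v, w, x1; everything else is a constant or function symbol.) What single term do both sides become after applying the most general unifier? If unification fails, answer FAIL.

Decompose h/1: node(h(s), node(h(x1), x1, t), h(h(t))) = node(h(node(n, v, one)), node(v, b, h(s)), h(w)).
Decompose node/3: h(s) = h(node(n, v, one)),  node(h(x1), x1, t) = node(v, b, h(s)),  h(h(t)) = h(w).
Decompose h/1: s = node(n, v, one).
Bind s := node(n, v, one); substituting into the one remaining equation that mentions s gives: node(h(x1), x1, t) = node(v, b, h(node(n, v, one))).
Decompose node/3: h(x1) = v,  x1 = b,  t = h(node(n, v, one)).
Bind v := h(x1); substituting into the one remaining equation that mentions v gives: t = h(node(n, h(x1), one)). Substituting into the earlier binding gives s := node(n, h(x1), one).
Bind x1 := b; substituting into the one remaining equation that mentions x1 gives: t = h(node(n, h(b), one)). Substituting into the earlier bindings gives s := node(n, h(b), one), v := h(b).
Bind t := h(node(n, h(b), one)); substituting into the remaining equation gives: h(h(h(node(n, h(b), one)))) = h(w).
Decompose h/1: h(h(node(n, h(b), one))) = w.
Bind w := h(h(node(n, h(b), one))).
Applying the MGU to either side gives h(node(h(node(n, h(b), one)), node(h(b), b, h(node(n, h(b), one))), h(h(h(node(n, h(b), one)))))).

h(node(h(node(n, h(b), one)), node(h(b), b, h(node(n, h(b), one))), h(h(h(node(n, h(b), one))))))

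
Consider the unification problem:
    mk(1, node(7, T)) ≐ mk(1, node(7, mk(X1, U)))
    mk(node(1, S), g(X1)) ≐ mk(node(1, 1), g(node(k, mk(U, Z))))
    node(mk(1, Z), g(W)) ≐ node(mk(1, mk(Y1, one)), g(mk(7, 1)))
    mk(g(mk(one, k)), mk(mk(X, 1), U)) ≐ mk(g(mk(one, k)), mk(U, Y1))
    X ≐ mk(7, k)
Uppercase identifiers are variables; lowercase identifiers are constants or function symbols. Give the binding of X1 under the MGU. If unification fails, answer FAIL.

Decompose mk/2: 1 ≐ 1,  node(7, T) ≐ node(7, mk(X1, U)).
Delete trivial equation 1 ≐ 1.
Decompose node/2: 7 ≐ 7,  T ≐ mk(X1, U).
Delete trivial equation 7 ≐ 7.
Bind T := mk(X1, U); no other remaining equation mentions T.
Decompose mk/2: node(1, S) ≐ node(1, 1),  g(X1) ≐ g(node(k, mk(U, Z))).
Decompose node/2: 1 ≐ 1,  S ≐ 1.
Delete trivial equation 1 ≐ 1.
Bind S := 1; no other remaining equation mentions S.
Decompose g/1: X1 ≐ node(k, mk(U, Z)).
Bind X1 := node(k, mk(U, Z)); no other remaining equation mentions X1. Substituting into the earlier binding gives T := mk(node(k, mk(U, Z)), U).
Decompose node/2: mk(1, Z) ≐ mk(1, mk(Y1, one)),  g(W) ≐ g(mk(7, 1)).
Decompose mk/2: 1 ≐ 1,  Z ≐ mk(Y1, one).
Delete trivial equation 1 ≐ 1.
Bind Z := mk(Y1, one); no other remaining equation mentions Z. Substituting into the earlier bindings gives T := mk(node(k, mk(U, mk(Y1, one))), U), X1 := node(k, mk(U, mk(Y1, one))).
Decompose g/1: W ≐ mk(7, 1).
Bind W := mk(7, 1); no other remaining equation mentions W.
Decompose mk/2: g(mk(one, k)) ≐ g(mk(one, k)),  mk(mk(X, 1), U) ≐ mk(U, Y1).
Delete trivial equation g(mk(one, k)) ≐ g(mk(one, k)).
Decompose mk/2: mk(X, 1) ≐ U,  U ≐ Y1.
Bind U := mk(X, 1); substituting into the one remaining equation that mentions U gives: mk(X, 1) ≐ Y1. Substituting into the earlier bindings gives T := mk(node(k, mk(mk(X, 1), mk(Y1, one))), mk(X, 1)), X1 := node(k, mk(mk(X, 1), mk(Y1, one))).
Bind Y1 := mk(X, 1); no other remaining equation mentions Y1. Substituting into the earlier bindings gives T := mk(node(k, mk(mk(X, 1), mk(mk(X, 1), one))), mk(X, 1)), X1 := node(k, mk(mk(X, 1), mk(mk(X, 1), one))), Z := mk(mk(X, 1), one).
Bind X := mk(7, k). Substituting into the earlier bindings gives T := mk(node(k, mk(mk(mk(7, k), 1), mk(mk(mk(7, k), 1), one))), mk(mk(7, k), 1)), X1 := node(k, mk(mk(mk(7, k), 1), mk(mk(mk(7, k), 1), one))), Z := mk(mk(mk(7, k), 1), one), U := mk(mk(7, k), 1), Y1 := mk(mk(7, k), 1).
MGU = { T -> mk(node(k, mk(mk(mk(7, k), 1), mk(mk(mk(7, k), 1), one))), mk(mk(7, k), 1)), S -> 1, X1 -> node(k, mk(mk(mk(7, k), 1), mk(mk(mk(7, k), 1), one))), Z -> mk(mk(mk(7, k), 1), one), W -> mk(7, 1), U -> mk(mk(7, k), 1), Y1 -> mk(mk(7, k), 1), X -> mk(7, k) }, so X1 -> node(k, mk(mk(mk(7, k), 1), mk(mk(mk(7, k), 1), one))).

node(k, mk(mk(mk(7, k), 1), mk(mk(mk(7, k), 1), one)))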